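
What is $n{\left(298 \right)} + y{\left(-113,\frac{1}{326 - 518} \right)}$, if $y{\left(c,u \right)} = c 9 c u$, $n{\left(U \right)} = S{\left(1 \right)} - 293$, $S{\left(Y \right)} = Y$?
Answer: $- \frac{56995}{64} \approx -890.55$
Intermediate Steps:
$n{\left(U \right)} = -292$ ($n{\left(U \right)} = 1 - 293 = -292$)
$y{\left(c,u \right)} = 9 u c^{2}$ ($y{\left(c,u \right)} = 9 c c u = 9 u c^{2}$)
$n{\left(298 \right)} + y{\left(-113,\frac{1}{326 - 518} \right)} = -292 + \frac{9 \left(-113\right)^{2}}{326 - 518} = -292 + 9 \frac{1}{-192} \cdot 12769 = -292 + 9 \left(- \frac{1}{192}\right) 12769 = -292 - \frac{38307}{64} = - \frac{56995}{64}$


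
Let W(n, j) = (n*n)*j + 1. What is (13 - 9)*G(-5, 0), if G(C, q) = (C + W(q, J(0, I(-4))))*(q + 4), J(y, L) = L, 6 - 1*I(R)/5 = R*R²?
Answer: -64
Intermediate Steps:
I(R) = 30 - 5*R³ (I(R) = 30 - 5*R*R² = 30 - 5*R³)
W(n, j) = 1 + j*n² (W(n, j) = n²*j + 1 = j*n² + 1 = 1 + j*n²)
G(C, q) = (4 + q)*(1 + C + 350*q²) (G(C, q) = (C + (1 + (30 - 5*(-4)³)*q²))*(q + 4) = (C + (1 + (30 - 5*(-64))*q²))*(4 + q) = (C + (1 + (30 + 320)*q²))*(4 + q) = (C + (1 + 350*q²))*(4 + q) = (1 + C + 350*q²)*(4 + q) = (4 + q)*(1 + C + 350*q²))
(13 - 9)*G(-5, 0) = (13 - 9)*(4 + 0 + 4*(-5) + 350*0³ + 1400*0² - 5*0) = 4*(4 + 0 - 20 + 350*0 + 1400*0 + 0) = 4*(4 + 0 - 20 + 0 + 0 + 0) = 4*(-16) = -64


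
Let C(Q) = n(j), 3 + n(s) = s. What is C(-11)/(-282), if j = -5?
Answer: 4/141 ≈ 0.028369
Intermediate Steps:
n(s) = -3 + s
C(Q) = -8 (C(Q) = -3 - 5 = -8)
C(-11)/(-282) = -8/(-282) = -8*(-1/282) = 4/141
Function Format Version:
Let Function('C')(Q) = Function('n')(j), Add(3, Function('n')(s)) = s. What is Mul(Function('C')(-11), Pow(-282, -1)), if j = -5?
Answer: Rational(4, 141) ≈ 0.028369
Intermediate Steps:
Function('n')(s) = Add(-3, s)
Function('C')(Q) = -8 (Function('C')(Q) = Add(-3, -5) = -8)
Mul(Function('C')(-11), Pow(-282, -1)) = Mul(-8, Pow(-282, -1)) = Mul(-8, Rational(-1, 282)) = Rational(4, 141)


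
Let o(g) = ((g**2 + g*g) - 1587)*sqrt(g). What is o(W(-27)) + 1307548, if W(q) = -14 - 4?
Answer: 1307548 - 2817*I*sqrt(2) ≈ 1.3075e+6 - 3983.8*I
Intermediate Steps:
W(q) = -18
o(g) = sqrt(g)*(-1587 + 2*g**2) (o(g) = ((g**2 + g**2) - 1587)*sqrt(g) = (2*g**2 - 1587)*sqrt(g) = (-1587 + 2*g**2)*sqrt(g) = sqrt(g)*(-1587 + 2*g**2))
o(W(-27)) + 1307548 = sqrt(-18)*(-1587 + 2*(-18)**2) + 1307548 = (3*I*sqrt(2))*(-1587 + 2*324) + 1307548 = (3*I*sqrt(2))*(-1587 + 648) + 1307548 = (3*I*sqrt(2))*(-939) + 1307548 = -2817*I*sqrt(2) + 1307548 = 1307548 - 2817*I*sqrt(2)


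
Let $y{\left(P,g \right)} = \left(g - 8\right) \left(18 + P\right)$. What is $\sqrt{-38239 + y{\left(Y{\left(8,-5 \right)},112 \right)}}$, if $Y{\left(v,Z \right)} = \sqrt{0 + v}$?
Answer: $\sqrt{-36367 + 208 \sqrt{2}} \approx 189.93 i$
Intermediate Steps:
$Y{\left(v,Z \right)} = \sqrt{v}$
$y{\left(P,g \right)} = \left(-8 + g\right) \left(18 + P\right)$
$\sqrt{-38239 + y{\left(Y{\left(8,-5 \right)},112 \right)}} = \sqrt{-38239 + \left(-144 - 8 \sqrt{8} + 18 \cdot 112 + \sqrt{8} \cdot 112\right)} = \sqrt{-38239 + \left(-144 - 8 \cdot 2 \sqrt{2} + 2016 + 2 \sqrt{2} \cdot 112\right)} = \sqrt{-38239 + \left(-144 - 16 \sqrt{2} + 2016 + 224 \sqrt{2}\right)} = \sqrt{-38239 + \left(1872 + 208 \sqrt{2}\right)} = \sqrt{-36367 + 208 \sqrt{2}}$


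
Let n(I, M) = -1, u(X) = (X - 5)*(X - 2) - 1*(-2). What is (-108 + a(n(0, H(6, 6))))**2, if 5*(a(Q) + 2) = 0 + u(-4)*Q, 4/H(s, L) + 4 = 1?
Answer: 367236/25 ≈ 14689.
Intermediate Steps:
u(X) = 2 + (-5 + X)*(-2 + X) (u(X) = (-5 + X)*(-2 + X) + 2 = 2 + (-5 + X)*(-2 + X))
H(s, L) = -4/3 (H(s, L) = 4/(-4 + 1) = 4/(-3) = 4*(-1/3) = -4/3)
a(Q) = -2 + 56*Q/5 (a(Q) = -2 + (0 + (12 + (-4)**2 - 7*(-4))*Q)/5 = -2 + (0 + (12 + 16 + 28)*Q)/5 = -2 + (0 + 56*Q)/5 = -2 + (56*Q)/5 = -2 + 56*Q/5)
(-108 + a(n(0, H(6, 6))))**2 = (-108 + (-2 + (56/5)*(-1)))**2 = (-108 + (-2 - 56/5))**2 = (-108 - 66/5)**2 = (-606/5)**2 = 367236/25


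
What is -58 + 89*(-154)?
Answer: -13764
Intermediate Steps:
-58 + 89*(-154) = -58 - 13706 = -13764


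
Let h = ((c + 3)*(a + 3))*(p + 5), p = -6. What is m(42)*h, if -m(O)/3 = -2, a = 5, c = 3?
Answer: -288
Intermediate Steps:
m(O) = 6 (m(O) = -3*(-2) = 6)
h = -48 (h = ((3 + 3)*(5 + 3))*(-6 + 5) = (6*8)*(-1) = 48*(-1) = -48)
m(42)*h = 6*(-48) = -288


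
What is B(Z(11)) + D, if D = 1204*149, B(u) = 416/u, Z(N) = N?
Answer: 1973772/11 ≈ 1.7943e+5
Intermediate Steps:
D = 179396
B(Z(11)) + D = 416/11 + 179396 = 1973772/11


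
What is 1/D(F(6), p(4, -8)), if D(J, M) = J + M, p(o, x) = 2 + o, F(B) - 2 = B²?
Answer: 1/44 ≈ 0.022727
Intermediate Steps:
F(B) = 2 + B²
1/D(F(6), p(4, -8)) = 1/((2 + 6²) + (2 + 4)) = 1/((2 + 36) + 6) = 1/(38 + 6) = 1/44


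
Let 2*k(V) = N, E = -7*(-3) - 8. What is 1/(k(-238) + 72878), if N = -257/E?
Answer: 26/1894571 ≈ 1.3723e-5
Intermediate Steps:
E = 13 (E = 21 - 8 = 13)
N = -257/13 ≈ -19.769
k(V) = -257/26 (k(V) = (½)*(-257/13) = -257/26)
1/(k(-238) + 72878) = 1/(-257/26 + 72878) = 1/(1894571/26) = 26/1894571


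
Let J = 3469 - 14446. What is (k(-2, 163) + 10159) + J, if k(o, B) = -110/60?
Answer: -4919/6 ≈ -819.83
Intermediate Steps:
J = -10977
k(o, B) = -11/6 (k(o, B) = -110*1/60 = -11/6)
(k(-2, 163) + 10159) + J = (-11/6 + 10159) - 10977 = 60943/6 - 10977 = -4919/6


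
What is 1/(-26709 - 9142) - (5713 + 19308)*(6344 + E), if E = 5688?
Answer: -10793039343873/35851 ≈ -3.0105e+8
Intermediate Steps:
1/(-26709 - 9142) - (5713 + 19308)*(6344 + E) = 1/(-26709 - 9142) - (5713 + 19308)*(6344 + 5688) = 1/(-35851) - 25021*12032 = -1/35851 - 1*301052672 = -1/35851 - 301052672 = -10793039343873/35851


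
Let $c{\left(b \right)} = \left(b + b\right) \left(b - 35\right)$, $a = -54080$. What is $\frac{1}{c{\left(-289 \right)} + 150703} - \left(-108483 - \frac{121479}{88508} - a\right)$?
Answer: $\frac{1627424724147433}{29913491300} \approx 54404.0$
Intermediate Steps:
$c{\left(b \right)} = 2 b \left(-35 + b\right)$
$\frac{1}{c{\left(-289 \right)} + 150703} - \left(-108483 - \frac{121479}{88508} - a\right) = \frac{1}{2 \left(-289\right) \left(-35 - 289\right) + 150703} + \left(\left(-54080 + 108483\right) - \frac{121479}{-88508}\right) = \frac{1}{2 \left(-289\right) \left(-324\right) + 150703} + \left(54403 - - \frac{121479}{88508}\right) = \frac{1}{187272 + 150703} + \left(54403 + \frac{121479}{88508}\right) = \frac{1}{337975} + \frac{4815222203}{88508} = \frac{1627424724147433}{29913491300}$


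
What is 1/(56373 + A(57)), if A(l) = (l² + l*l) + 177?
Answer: 1/63048 ≈ 1.5861e-5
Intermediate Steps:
A(l) = 177 + 2*l² (A(l) = (l² + l²) + 177 = 2*l² + 177 = 177 + 2*l²)
1/(56373 + A(57)) = 1/(56373 + (177 + 2*57²)) = 1/(56373 + (177 + 2*3249)) = 1/(56373 + (177 + 6498)) = 1/(56373 + 6675) = 1/63048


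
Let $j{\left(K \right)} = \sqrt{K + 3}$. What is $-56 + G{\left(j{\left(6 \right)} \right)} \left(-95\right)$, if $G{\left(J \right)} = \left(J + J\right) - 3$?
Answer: $-341$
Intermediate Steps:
$j{\left(K \right)} = \sqrt{3 + K}$
$G{\left(J \right)} = -3 + 2 J$ ($G{\left(J \right)} = 2 J - 3 = -3 + 2 J$)
$-56 + G{\left(j{\left(6 \right)} \right)} \left(-95\right) = -56 + \left(-3 + 2 \sqrt{3 + 6}\right) \left(-95\right) = -56 + \left(-3 + 2 \sqrt{9}\right) \left(-95\right) = -56 + \left(-3 + 2 \cdot 3\right) \left(-95\right) = -56 + \left(-3 + 6\right) \left(-95\right) = -56 + 3 \left(-95\right) = -56 - 285 = -341$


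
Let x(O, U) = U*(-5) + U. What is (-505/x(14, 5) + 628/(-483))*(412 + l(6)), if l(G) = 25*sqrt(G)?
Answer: 4765913/483 + 1156775*sqrt(6)/1932 ≈ 11334.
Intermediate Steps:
x(O, U) = -4*U (x(O, U) = -5*U + U = -4*U)
(-505/x(14, 5) + 628/(-483))*(412 + l(6)) = (-505/((-4*5)) + 628/(-483))*(412 + 25*sqrt(6)) = (-505/(-20) + 628*(-1/483))*(412 + 25*sqrt(6)) = (-505*(-1/20) - 628/483)*(412 + 25*sqrt(6)) = (101/4 - 628/483)*(412 + 25*sqrt(6)) = 46271*(412 + 25*sqrt(6))/1932 = 4765913/483 + 1156775*sqrt(6)/1932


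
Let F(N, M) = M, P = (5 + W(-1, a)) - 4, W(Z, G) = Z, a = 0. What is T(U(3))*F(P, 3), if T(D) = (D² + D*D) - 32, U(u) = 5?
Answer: 54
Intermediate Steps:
P = 0 (P = (5 - 1) - 4 = 4 - 4 = 0)
T(D) = -32 + 2*D² (T(D) = (D² + D²) - 32 = 2*D² - 32 = -32 + 2*D²)
T(U(3))*F(P, 3) = (-32 + 2*5²)*3 = (-32 + 2*25)*3 = (-32 + 50)*3 = 18*3 = 54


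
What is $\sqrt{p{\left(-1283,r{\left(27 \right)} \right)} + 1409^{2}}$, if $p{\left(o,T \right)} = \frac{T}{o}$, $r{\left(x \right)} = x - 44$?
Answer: $\frac{2 \sqrt{816987309455}}{1283} \approx 1409.0$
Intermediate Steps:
$r{\left(x \right)} = -44 + x$
$\sqrt{p{\left(-1283,r{\left(27 \right)} \right)} + 1409^{2}} = \sqrt{\frac{-44 + 27}{-1283} + 1409^{2}} = \sqrt{\left(-17\right) \left(- \frac{1}{1283}\right) + 1985281} = \sqrt{\frac{17}{1283} + 1985281} = \sqrt{\frac{2547115540}{1283}} = \frac{2 \sqrt{816987309455}}{1283}$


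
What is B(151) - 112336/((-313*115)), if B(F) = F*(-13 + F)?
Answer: 750176146/35995 ≈ 20841.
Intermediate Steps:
B(151) - 112336/((-313*115)) = 151*(-13 + 151) - 112336/((-313*115)) = 151*138 - 112336/(-35995) = 20838 - 112336*(-1/35995) = 20838 + 112336/35995 = 750176146/35995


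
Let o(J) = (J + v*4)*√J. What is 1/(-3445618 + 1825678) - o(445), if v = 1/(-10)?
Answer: -1/1619940 - 2223*√445/5 ≈ -9378.8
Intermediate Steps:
v = -⅒ ≈ -0.10000
o(J) = √J*(-⅖ + J) (o(J) = (J - ⅒*4)*√J = (J - ⅖)*√J = (-⅖ + J)*√J = √J*(-⅖ + J))
1/(-3445618 + 1825678) - o(445) = 1/(-3445618 + 1825678) - √445*(-⅖ + 445) = 1/(-1619940) - √445*2223/5 = -1/1619940 - 2223*√445/5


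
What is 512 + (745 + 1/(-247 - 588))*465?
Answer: 57938386/167 ≈ 3.4694e+5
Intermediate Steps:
512 + (745 + 1/(-247 - 588))*465 = 512 + (745 + 1/(-835))*465 = 512 + (745 - 1/835)*465 = 512 + (622074/835)*465 = 512 + 57852882/167 = 57938386/167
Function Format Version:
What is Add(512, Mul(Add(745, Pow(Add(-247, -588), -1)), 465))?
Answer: Rational(57938386, 167) ≈ 3.4694e+5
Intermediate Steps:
Add(512, Mul(Add(745, Pow(Add(-247, -588), -1)), 465)) = Add(512, Mul(Add(745, Pow(-835, -1)), 465)) = Add(512, Mul(Add(745, Rational(-1, 835)), 465)) = Add(512, Mul(Rational(622074, 835), 465)) = Add(512, Rational(57852882, 167)) = Rational(57938386, 167)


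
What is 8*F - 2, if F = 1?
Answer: 6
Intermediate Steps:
8*F - 2 = 8*1 - 2 = 8 - 2 = 6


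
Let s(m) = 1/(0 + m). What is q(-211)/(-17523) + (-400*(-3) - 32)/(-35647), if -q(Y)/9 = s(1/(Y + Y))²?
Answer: 6345886252/69404709 ≈ 91.433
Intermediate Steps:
s(m) = 1/m
q(Y) = -36*Y² (q(Y) = -9*(Y + Y)² = -9*4*Y² = -36*Y²)
q(-211)/(-17523) + (-400*(-3) - 32)/(-35647) = -36*(-211)²/(-17523) + (-400*(-3) - 32)/(-35647) = -36*44521*(-1/17523) + (-40*(-30) - 32)*(-1/35647) = -1602756*(-1/17523) + (1200 - 32)*(-1/35647) = 178084/1947 + 1168*(-1/35647) = 178084/1947 - 1168/35647 = 6345886252/69404709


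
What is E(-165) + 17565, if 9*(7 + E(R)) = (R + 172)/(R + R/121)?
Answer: 289180183/16470 ≈ 17558.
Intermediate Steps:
E(R) = -7 + 121*(172 + R)/(1098*R) (E(R) = -7 + ((R + 172)/(R + R/121))/9 = -7 + ((172 + R)/(R + R*(1/121)))/9 = -7 + ((172 + R)/(R + R/121))/9 = -7 + ((172 + R)/((122*R/121)))/9 = -7 + ((172 + R)*(121/(122*R)))/9 = -7 + (121*(172 + R)/(122*R))/9 = -7 + 121*(172 + R)/(1098*R))
E(-165) + 17565 = (1/1098)*(20812 - 7565*(-165))/(-165) + 17565 = (1/1098)*(-1/165)*(20812 + 1248225) + 17565 = (1/1098)*(-1/165)*1269037 + 17565 = -115367/16470 + 17565 = 289180183/16470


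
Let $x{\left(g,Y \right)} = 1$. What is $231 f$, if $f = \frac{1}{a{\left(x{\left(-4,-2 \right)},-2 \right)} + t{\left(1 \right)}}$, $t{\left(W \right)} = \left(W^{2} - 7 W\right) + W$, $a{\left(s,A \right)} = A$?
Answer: $-33$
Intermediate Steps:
$t{\left(W \right)} = W^{2} - 6 W$
$f = - \frac{1}{7}$ ($f = \frac{1}{-2 + 1 \left(-6 + 1\right)} = \frac{1}{-2 + 1 \left(-5\right)} = \frac{1}{-2 - 5} = \frac{1}{-7} = - \frac{1}{7} \approx -0.14286$)
$231 f = 231 \left(- \frac{1}{7}\right) = -33$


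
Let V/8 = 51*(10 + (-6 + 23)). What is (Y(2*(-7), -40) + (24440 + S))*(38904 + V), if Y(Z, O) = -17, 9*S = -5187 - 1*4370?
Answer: 3498560000/3 ≈ 1.1662e+9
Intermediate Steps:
S = -9557/9 (S = (-5187 - 1*4370)/9 = (-5187 - 4370)/9 = (1/9)*(-9557) = -9557/9 ≈ -1061.9)
V = 11016 (V = 8*(51*(10 + (-6 + 23))) = 8*(51*(10 + 17)) = 8*(51*27) = 8*1377 = 11016)
(Y(2*(-7), -40) + (24440 + S))*(38904 + V) = (-17 + (24440 - 9557/9))*(38904 + 11016) = (-17 + 210403/9)*49920 = (210250/9)*49920 = 3498560000/3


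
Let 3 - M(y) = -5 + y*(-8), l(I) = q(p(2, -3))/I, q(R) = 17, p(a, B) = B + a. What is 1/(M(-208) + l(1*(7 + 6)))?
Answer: -13/21511 ≈ -0.00060434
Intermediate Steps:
l(I) = 17/I
M(y) = 8 + 8*y (M(y) = 3 - (-5 + y*(-8)) = 3 - (-5 - 8*y) = 3 + (5 + 8*y) = 8 + 8*y)
1/(M(-208) + l(1*(7 + 6))) = 1/((8 + 8*(-208)) + 17/((1*(7 + 6)))) = 1/((8 - 1664) + 17/((1*13))) = 1/(-1656 + 17/13) = 1/(-21511/13) = -13/21511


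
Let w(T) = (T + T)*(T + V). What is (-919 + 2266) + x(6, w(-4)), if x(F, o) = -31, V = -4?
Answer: 1316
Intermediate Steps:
w(T) = 2*T*(-4 + T) (w(T) = (T + T)*(T - 4) = (2*T)*(-4 + T) = 2*T*(-4 + T))
(-919 + 2266) + x(6, w(-4)) = (-919 + 2266) - 31 = 1347 - 31 = 1316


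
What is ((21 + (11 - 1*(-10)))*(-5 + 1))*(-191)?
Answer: 32088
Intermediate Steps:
((21 + (11 - 1*(-10)))*(-5 + 1))*(-191) = ((21 + (11 + 10))*(-4))*(-191) = ((21 + 21)*(-4))*(-191) = (42*(-4))*(-191) = -168*(-191) = 32088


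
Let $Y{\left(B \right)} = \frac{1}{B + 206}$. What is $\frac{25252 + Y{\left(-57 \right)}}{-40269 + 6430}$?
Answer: $- \frac{3762549}{5042011} \approx -0.74624$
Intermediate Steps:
$Y{\left(B \right)} = \frac{1}{206 + B}$
$\frac{25252 + Y{\left(-57 \right)}}{-40269 + 6430} = \frac{25252 + \frac{1}{206 - 57}}{-40269 + 6430} = \frac{25252 + \frac{1}{149}}{-33839} = \left(25252 + \frac{1}{149}\right) \left(- \frac{1}{33839}\right) = \frac{3762549}{149} \left(- \frac{1}{33839}\right) = - \frac{3762549}{5042011}$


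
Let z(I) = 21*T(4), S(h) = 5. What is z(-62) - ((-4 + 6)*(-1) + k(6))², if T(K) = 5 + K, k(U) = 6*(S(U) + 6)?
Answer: -3907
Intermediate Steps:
k(U) = 66 (k(U) = 6*(5 + 6) = 6*11 = 66)
z(I) = 189 (z(I) = 21*(5 + 4) = 21*9 = 189)
z(-62) - ((-4 + 6)*(-1) + k(6))² = 189 - ((-4 + 6)*(-1) + 66)² = 189 - (2*(-1) + 66)² = 189 - (-2 + 66)² = 189 - 1*64² = 189 - 1*4096 = 189 - 4096 = -3907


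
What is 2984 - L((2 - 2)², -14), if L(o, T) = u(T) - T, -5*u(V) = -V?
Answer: 14864/5 ≈ 2972.8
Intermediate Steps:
u(V) = V/5 (u(V) = -(-1)*V/5 = V/5)
L(o, T) = -4*T/5 (L(o, T) = T/5 - T = -4*T/5)
2984 - L((2 - 2)², -14) = 2984 - (-4)*(-14)/5 = 2984 - 1*56/5 = 2984 - 56/5 = 14864/5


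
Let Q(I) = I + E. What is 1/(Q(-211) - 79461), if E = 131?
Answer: -1/79541 ≈ -1.2572e-5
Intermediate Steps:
Q(I) = 131 + I (Q(I) = I + 131 = 131 + I)
1/(Q(-211) - 79461) = 1/((131 - 211) - 79461) = 1/(-80 - 79461) = 1/(-79541) = -1/79541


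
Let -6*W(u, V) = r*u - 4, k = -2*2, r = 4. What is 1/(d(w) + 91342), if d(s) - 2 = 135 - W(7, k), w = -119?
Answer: 1/91483 ≈ 1.0931e-5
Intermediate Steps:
k = -4
W(u, V) = ⅔ - 2*u/3 (W(u, V) = -(4*u - 4)/6 = -(-4 + 4*u)/6 = ⅔ - 2*u/3)
d(s) = 141 (d(s) = 2 + (135 - (⅔ - ⅔*7)) = 2 + (135 - (⅔ - 14/3)) = 2 + (135 - 1*(-4)) = 2 + (135 + 4) = 2 + 139 = 141)
1/(d(w) + 91342) = 1/(141 + 91342) = 1/91483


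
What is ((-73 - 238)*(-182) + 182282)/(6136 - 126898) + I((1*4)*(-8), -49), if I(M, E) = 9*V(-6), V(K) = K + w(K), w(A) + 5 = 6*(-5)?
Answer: -7466677/20127 ≈ -370.98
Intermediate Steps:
w(A) = -35 (w(A) = -5 + 6*(-5) = -5 - 30 = -35)
V(K) = -35 + K (V(K) = K - 35 = -35 + K)
I(M, E) = -369 (I(M, E) = 9*(-35 - 6) = 9*(-41) = -369)
((-73 - 238)*(-182) + 182282)/(6136 - 126898) + I((1*4)*(-8), -49) = ((-73 - 238)*(-182) + 182282)/(6136 - 126898) - 369 = (-311*(-182) + 182282)/(-120762) - 369 = (56602 + 182282)*(-1/120762) - 369 = 238884*(-1/120762) - 369 = -39814/20127 - 369 = -7466677/20127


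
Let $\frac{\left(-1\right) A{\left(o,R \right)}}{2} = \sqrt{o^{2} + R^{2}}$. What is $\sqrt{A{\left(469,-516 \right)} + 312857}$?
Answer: $\sqrt{312857 - 2 \sqrt{486217}} \approx 558.09$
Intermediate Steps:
$A{\left(o,R \right)} = - 2 \sqrt{R^{2} + o^{2}}$ ($A{\left(o,R \right)} = - 2 \sqrt{o^{2} + R^{2}} = - 2 \sqrt{R^{2} + o^{2}}$)
$\sqrt{A{\left(469,-516 \right)} + 312857} = \sqrt{- 2 \sqrt{\left(-516\right)^{2} + 469^{2}} + 312857} = \sqrt{- 2 \sqrt{266256 + 219961} + 312857} = \sqrt{- 2 \sqrt{486217} + 312857} = \sqrt{312857 - 2 \sqrt{486217}}$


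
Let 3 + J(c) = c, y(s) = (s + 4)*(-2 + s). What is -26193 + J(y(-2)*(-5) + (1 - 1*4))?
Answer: -26159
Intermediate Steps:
y(s) = (-2 + s)*(4 + s) (y(s) = (4 + s)*(-2 + s) = (-2 + s)*(4 + s))
J(c) = -3 + c
-26193 + J(y(-2)*(-5) + (1 - 1*4)) = -26193 + (-3 + ((-8 + (-2)² + 2*(-2))*(-5) + (1 - 1*4))) = -26193 + (-3 + ((-8 + 4 - 4)*(-5) + (1 - 4))) = -26193 + (-3 + (-8*(-5) - 3)) = -26193 + (-3 + (40 - 3)) = -26193 + (-3 + 37) = -26193 + 34 = -26159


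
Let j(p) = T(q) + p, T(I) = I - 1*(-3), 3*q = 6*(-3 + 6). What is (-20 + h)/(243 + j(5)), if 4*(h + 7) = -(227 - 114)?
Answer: -221/1028 ≈ -0.21498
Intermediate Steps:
q = 6 (q = (6*(-3 + 6))/3 = (6*3)/3 = (1/3)*18 = 6)
T(I) = 3 + I (T(I) = I + 3 = 3 + I)
j(p) = 9 + p (j(p) = (3 + 6) + p = 9 + p)
h = -141/4 (h = -7 + (-(227 - 114))/4 = -7 + (-1*113)/4 = -7 + (1/4)*(-113) = -7 - 113/4 = -141/4 ≈ -35.250)
(-20 + h)/(243 + j(5)) = (-20 - 141/4)/(243 + (9 + 5)) = -221/(4*(243 + 14)) = -221/4/257 = -221/4*1/257 = -221/1028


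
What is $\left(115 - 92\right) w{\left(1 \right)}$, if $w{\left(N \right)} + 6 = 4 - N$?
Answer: $-69$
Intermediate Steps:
$w{\left(N \right)} = -2 - N$ ($w{\left(N \right)} = -6 - \left(-4 + N\right) = -2 - N$)
$\left(115 - 92\right) w{\left(1 \right)} = \left(115 - 92\right) \left(-2 - 1\right) = 23 \left(-3\right) = -69$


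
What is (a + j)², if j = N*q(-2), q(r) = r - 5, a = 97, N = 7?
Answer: 2304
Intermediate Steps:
q(r) = -5 + r
j = -49 (j = 7*(-5 - 2) = 7*(-7) = -49)
(a + j)² = (97 - 49)² = 48² = 2304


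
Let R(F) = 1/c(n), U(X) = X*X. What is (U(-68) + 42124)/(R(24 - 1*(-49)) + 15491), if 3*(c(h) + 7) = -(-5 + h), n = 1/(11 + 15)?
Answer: 6497972/2153223 ≈ 3.0178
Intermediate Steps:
U(X) = X²
n = 1/26 ≈ 0.038462
c(h) = -16/3 - h/3 (c(h) = -7 + (-(-5 + h))/3 = -7 + (5 - h)/3 = -7 + (5/3 - h/3) = -16/3 - h/3)
R(F) = -26/139 (R(F) = 1/(-16/3 - ⅓*1/26) = 1/(-16/3 - 1/78) = 1/(-139/26) = -26/139)
(U(-68) + 42124)/(R(24 - 1*(-49)) + 15491) = ((-68)² + 42124)/(-26/139 + 15491) = (4624 + 42124)/(2153223/139) = 46748*(139/2153223) = 6497972/2153223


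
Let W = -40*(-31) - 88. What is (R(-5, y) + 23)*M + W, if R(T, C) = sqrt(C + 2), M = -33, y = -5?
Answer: 393 - 33*I*sqrt(3) ≈ 393.0 - 57.158*I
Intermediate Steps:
R(T, C) = sqrt(2 + C)
W = 1152 (W = 1240 - 88 = 1152)
(R(-5, y) + 23)*M + W = (sqrt(2 - 5) + 23)*(-33) + 1152 = (sqrt(-3) + 23)*(-33) + 1152 = (I*sqrt(3) + 23)*(-33) + 1152 = (23 + I*sqrt(3))*(-33) + 1152 = (-759 - 33*I*sqrt(3)) + 1152 = 393 - 33*I*sqrt(3)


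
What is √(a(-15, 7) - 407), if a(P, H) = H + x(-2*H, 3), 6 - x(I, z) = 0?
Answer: I*√394 ≈ 19.849*I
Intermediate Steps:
x(I, z) = 6 (x(I, z) = 6 - 1*0 = 6 + 0 = 6)
a(P, H) = 6 + H (a(P, H) = H + 6 = 6 + H)
√(a(-15, 7) - 407) = √((6 + 7) - 407) = √(13 - 407) = √(-394) = I*√394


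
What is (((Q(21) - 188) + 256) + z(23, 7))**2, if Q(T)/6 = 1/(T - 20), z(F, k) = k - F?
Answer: 3364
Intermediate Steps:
Q(T) = 6/(-20 + T) (Q(T) = 6/(T - 20) = 6/(-20 + T))
(((Q(21) - 188) + 256) + z(23, 7))**2 = (((6/(-20 + 21) - 188) + 256) + (7 - 1*23))**2 = (((6/1 - 188) + 256) + (7 - 23))**2 = (((6*1 - 188) + 256) - 16)**2 = (((6 - 188) + 256) - 16)**2 = ((-182 + 256) - 16)**2 = (74 - 16)**2 = 58**2 = 3364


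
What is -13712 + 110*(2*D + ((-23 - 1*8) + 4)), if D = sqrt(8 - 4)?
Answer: -16242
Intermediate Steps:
D = 2 (D = sqrt(4) = 2)
-13712 + 110*(2*D + ((-23 - 1*8) + 4)) = -13712 + 110*(2*2 + ((-23 - 1*8) + 4)) = -13712 + 110*(4 + ((-23 - 8) + 4)) = -13712 + 110*(4 + (-31 + 4)) = -13712 + 110*(4 - 27) = -13712 + 110*(-23) = -13712 - 2530 = -16242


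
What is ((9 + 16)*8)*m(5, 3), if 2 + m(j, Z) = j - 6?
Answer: -600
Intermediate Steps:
m(j, Z) = -8 + j (m(j, Z) = -2 + (j - 6) = -2 + (-6 + j) = -8 + j)
((9 + 16)*8)*m(5, 3) = ((9 + 16)*8)*(-8 + 5) = (25*8)*(-3) = 200*(-3) = -600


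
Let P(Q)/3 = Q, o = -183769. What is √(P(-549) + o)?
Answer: 14*I*√946 ≈ 430.6*I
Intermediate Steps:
P(Q) = 3*Q
√(P(-549) + o) = √(3*(-549) - 183769) = √(-1647 - 183769) = √(-185416) = 14*I*√946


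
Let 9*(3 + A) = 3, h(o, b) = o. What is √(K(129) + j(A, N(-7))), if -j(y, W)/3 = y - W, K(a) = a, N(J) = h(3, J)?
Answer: √146 ≈ 12.083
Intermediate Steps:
N(J) = 3
A = -8/3 (A = -3 + (⅑)*3 = -3 + ⅓ = -8/3 ≈ -2.6667)
j(y, W) = -3*y + 3*W (j(y, W) = -3*(y - W) = -3*y + 3*W)
√(K(129) + j(A, N(-7))) = √(129 + (-3*(-8/3) + 3*3)) = √(129 + (8 + 9)) = √(129 + 17) = √146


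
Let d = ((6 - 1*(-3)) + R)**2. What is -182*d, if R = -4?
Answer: -4550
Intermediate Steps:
d = 25 (d = ((6 - 1*(-3)) - 4)**2 = ((6 + 3) - 4)**2 = (9 - 4)**2 = 5**2 = 25)
-182*d = -182*25 = -4550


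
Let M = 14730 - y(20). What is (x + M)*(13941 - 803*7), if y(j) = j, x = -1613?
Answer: 108967040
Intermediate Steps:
M = 14710 (M = 14730 - 1*20 = 14730 - 20 = 14710)
(x + M)*(13941 - 803*7) = (-1613 + 14710)*(13941 - 803*7) = 13097*(13941 - 5621) = 13097*8320 = 108967040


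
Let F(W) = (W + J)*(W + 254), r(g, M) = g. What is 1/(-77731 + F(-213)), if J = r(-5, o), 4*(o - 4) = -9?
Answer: -1/86669 ≈ -1.1538e-5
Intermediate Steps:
o = 7/4 (o = 4 + (¼)*(-9) = 4 - 9/4 = 7/4 ≈ 1.7500)
J = -5
F(W) = (-5 + W)*(254 + W) (F(W) = (W - 5)*(W + 254) = (-5 + W)*(254 + W))
1/(-77731 + F(-213)) = 1/(-77731 + (-1270 + (-213)² + 249*(-213))) = 1/(-77731 + (-1270 + 45369 - 53037)) = 1/(-77731 - 8938) = 1/(-86669) = -1/86669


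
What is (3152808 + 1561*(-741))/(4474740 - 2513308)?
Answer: 1996107/1961432 ≈ 1.0177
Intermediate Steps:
(3152808 + 1561*(-741))/(4474740 - 2513308) = (3152808 - 1156701)/1961432 = 1996107*(1/1961432) = 1996107/1961432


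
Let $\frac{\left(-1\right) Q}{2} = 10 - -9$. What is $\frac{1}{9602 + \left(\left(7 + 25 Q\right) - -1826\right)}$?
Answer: $\frac{1}{10485} \approx 9.5374 \cdot 10^{-5}$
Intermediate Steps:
$Q = -38$ ($Q = - 2 \left(10 - -9\right) = - 2 \left(10 + 9\right) = \left(-2\right) 19 = -38$)
$\frac{1}{9602 + \left(\left(7 + 25 Q\right) - -1826\right)} = \frac{1}{9602 + \left(\left(7 + 25 \left(-38\right)\right) - -1826\right)} = \frac{1}{9602 + \left(\left(7 - 950\right) + 1826\right)} = \frac{1}{9602 + \left(-943 + 1826\right)} = \frac{1}{9602 + 883} = \frac{1}{10485}$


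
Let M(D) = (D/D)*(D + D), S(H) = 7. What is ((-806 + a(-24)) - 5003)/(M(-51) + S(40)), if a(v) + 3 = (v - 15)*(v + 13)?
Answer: 5383/95 ≈ 56.663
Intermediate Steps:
M(D) = 2*D (M(D) = 1*(2*D) = 2*D)
a(v) = -3 + (-15 + v)*(13 + v) (a(v) = -3 + (v - 15)*(v + 13) = -3 + (-15 + v)*(13 + v))
((-806 + a(-24)) - 5003)/(M(-51) + S(40)) = ((-806 + (-198 + (-24)**2 - 2*(-24))) - 5003)/(2*(-51) + 7) = ((-806 + (-198 + 576 + 48)) - 5003)/(-102 + 7) = ((-806 + 426) - 5003)/(-95) = (-380 - 5003)*(-1/95) = -5383*(-1/95) = 5383/95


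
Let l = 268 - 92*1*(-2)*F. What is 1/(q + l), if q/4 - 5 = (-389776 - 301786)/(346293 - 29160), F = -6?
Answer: -317133/261546776 ≈ -0.0012125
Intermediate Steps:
q = 3576412/317133 (q = 20 + 4*((-389776 - 301786)/(346293 - 29160)) = 20 + 4*(-691562/317133) = 20 - 2766248/317133 = 3576412/317133 ≈ 11.277)
l = -836 (l = 268 - 92*1*(-2)*(-6) = 268 - (-184)*(-6) = 268 - 92*12 = 268 - 1104 = -836)
1/(q + l) = 1/(3576412/317133 - 836) = 1/(-261546776/317133) = -317133/261546776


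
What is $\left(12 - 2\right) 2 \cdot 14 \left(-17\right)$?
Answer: $-4760$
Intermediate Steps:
$\left(12 - 2\right) 2 \cdot 14 \left(-17\right) = 10 \cdot 28 \left(-17\right) = 10 \left(-476\right) = -4760$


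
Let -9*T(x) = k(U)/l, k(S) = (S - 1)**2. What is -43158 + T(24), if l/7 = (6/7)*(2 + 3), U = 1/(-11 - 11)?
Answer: -5639887969/130680 ≈ -43158.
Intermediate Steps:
U = -1/22 (U = 1/(-22) = -1/22 ≈ -0.045455)
l = 30 (l = 7*((6/7)*(2 + 3)) = 7*((6*(1/7))*5) = 7*((6/7)*5) = 7*(30/7) = 30)
k(S) = (-1 + S)**2
T(x) = -529/130680 (T(x) = -(-1 - 1/22)**2/(9*30) = -(-23/22)**2/(9*30) = -529/(4356*30) = -1/9*529/14520 = -529/130680)
-43158 + T(24) = -43158 - 529/130680 = -5639887969/130680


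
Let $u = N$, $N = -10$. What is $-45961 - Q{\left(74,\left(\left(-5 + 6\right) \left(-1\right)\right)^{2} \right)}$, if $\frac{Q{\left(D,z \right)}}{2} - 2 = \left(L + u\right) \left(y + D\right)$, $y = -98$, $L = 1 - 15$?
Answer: $-47117$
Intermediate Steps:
$L = -14$ ($L = 1 - 15 = -14$)
$u = -10$
$Q{\left(D,z \right)} = 4708 - 48 D$ ($Q{\left(D,z \right)} = 4 + 2 \left(-14 - 10\right) \left(-98 + D\right) = 4 + 2 \left(- 24 \left(-98 + D\right)\right) = 4 + 2 \left(2352 - 24 D\right) = 4 - \left(-4704 + 48 D\right) = 4708 - 48 D$)
$-45961 - Q{\left(74,\left(\left(-5 + 6\right) \left(-1\right)\right)^{2} \right)} = -45961 - \left(4708 - 3552\right) = -45961 - 1156 = -47117$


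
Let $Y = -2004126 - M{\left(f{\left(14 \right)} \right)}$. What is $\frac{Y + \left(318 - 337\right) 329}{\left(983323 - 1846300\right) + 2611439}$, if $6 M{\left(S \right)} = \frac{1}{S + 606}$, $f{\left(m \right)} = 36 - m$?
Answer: $- \frac{7575100537}{6588204816} \approx -1.1498$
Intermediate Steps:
$M{\left(S \right)} = \frac{1}{6 \left(606 + S\right)}$ ($M{\left(S \right)} = \frac{1}{6 \left(S + 606\right)} = \frac{1}{6 \left(606 + S\right)}$)
$Y = - \frac{7551546769}{3768}$ ($Y = -2004126 - \frac{1}{6 \left(606 + \left(36 - 14\right)\right)} = -2004126 - \frac{1}{6 \left(606 + 22\right)} = -2004126 - \frac{1}{6 \cdot 628} = -2004126 - \frac{1}{6} \cdot \frac{1}{628} = -2004126 - \frac{1}{3768} = - \frac{7551546769}{3768} \approx -2.0041 \cdot 10^{6}$)
$\frac{Y + \left(318 - 337\right) 329}{\left(983323 - 1846300\right) + 2611439} = \frac{- \frac{7551546769}{3768} + \left(318 - 337\right) 329}{\left(983323 - 1846300\right) + 2611439} = \frac{- \frac{7551546769}{3768} - 6251}{-862977 + 2611439} = \frac{- \frac{7551546769}{3768} - 6251}{1748462} = \left(- \frac{7575100537}{3768}\right) \frac{1}{1748462} = - \frac{7575100537}{6588204816}$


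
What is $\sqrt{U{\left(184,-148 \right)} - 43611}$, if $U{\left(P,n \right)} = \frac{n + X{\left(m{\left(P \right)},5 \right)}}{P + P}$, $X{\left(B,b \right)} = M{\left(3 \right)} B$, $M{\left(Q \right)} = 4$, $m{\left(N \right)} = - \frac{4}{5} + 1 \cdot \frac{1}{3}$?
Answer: $\frac{i \sqrt{20763390990}}{690} \approx 208.83 i$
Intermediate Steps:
$m{\left(N \right)} = - \frac{7}{15}$ ($m{\left(N \right)} = \left(-4\right) \frac{1}{5} + 1 \cdot \frac{1}{3} = - \frac{4}{5} + \frac{1}{3} = - \frac{7}{15}$)
$X{\left(B,b \right)} = 4 B$
$U{\left(P,n \right)} = \frac{- \frac{28}{15} + n}{2 P}$ ($U{\left(P,n \right)} = \frac{n + 4 \left(- \frac{7}{15}\right)}{P + P} = \frac{n - \frac{28}{15}}{2 P} = \left(- \frac{28}{15} + n\right) \frac{1}{2 P} = \frac{- \frac{28}{15} + n}{2 P}$)
$\sqrt{U{\left(184,-148 \right)} - 43611} = \sqrt{\frac{-28 + 15 \left(-148\right)}{30 \cdot 184} - 43611} = \sqrt{\frac{1}{30} \cdot \frac{1}{184} \left(-28 - 2220\right) - 43611} = \sqrt{\frac{1}{30} \cdot \frac{1}{184} \left(-2248\right) - 43611} = \sqrt{- \frac{281}{690} - 43611} = \sqrt{- \frac{30091871}{690}} = \frac{i \sqrt{20763390990}}{690}$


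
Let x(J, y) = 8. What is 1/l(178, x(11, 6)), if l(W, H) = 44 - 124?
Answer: -1/80 ≈ -0.012500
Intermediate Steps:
l(W, H) = -80
1/l(178, x(11, 6)) = 1/(-80) = -1/80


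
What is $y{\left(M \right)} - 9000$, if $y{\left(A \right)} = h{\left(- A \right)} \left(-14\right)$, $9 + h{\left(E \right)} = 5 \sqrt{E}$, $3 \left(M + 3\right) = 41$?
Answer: $-8874 - \frac{280 i \sqrt{6}}{3} \approx -8874.0 - 228.62 i$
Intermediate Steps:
$M = \frac{32}{3}$ ($M = -3 + \frac{1}{3} \cdot 41 = -3 + \frac{41}{3} = \frac{32}{3} \approx 10.667$)
$h{\left(E \right)} = -9 + 5 \sqrt{E}$
$y{\left(A \right)} = 126 - 70 \sqrt{- A}$ ($y{\left(A \right)} = \left(-9 + 5 \sqrt{- A}\right) \left(-14\right) = 126 - 70 \sqrt{- A}$)
$y{\left(M \right)} - 9000 = \left(126 - 70 \sqrt{\left(-1\right) \frac{32}{3}}\right) - 9000 = \left(126 - 70 \sqrt{- \frac{32}{3}}\right) - 9000 = \left(126 - 70 \frac{4 i \sqrt{6}}{3}\right) - 9000 = \left(126 - \frac{280 i \sqrt{6}}{3}\right) - 9000 = -8874 - \frac{280 i \sqrt{6}}{3}$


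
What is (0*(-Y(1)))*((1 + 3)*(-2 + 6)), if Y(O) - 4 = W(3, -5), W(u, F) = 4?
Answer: 0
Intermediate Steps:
Y(O) = 8 (Y(O) = 4 + 4 = 8)
(0*(-Y(1)))*((1 + 3)*(-2 + 6)) = (0*(-1*8))*((1 + 3)*(-2 + 6)) = (0*(-8))*(4*4) = 0*16 = 0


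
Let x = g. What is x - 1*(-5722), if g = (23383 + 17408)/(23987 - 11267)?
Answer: 24274877/4240 ≈ 5725.2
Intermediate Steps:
g = 13597/4240 (g = 40791/12720 = 40791*(1/12720) = 13597/4240 ≈ 3.2068)
x = 13597/4240 ≈ 3.2068
x - 1*(-5722) = 13597/4240 - 1*(-5722) = 13597/4240 + 5722 = 24274877/4240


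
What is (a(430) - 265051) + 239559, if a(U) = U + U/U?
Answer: -25061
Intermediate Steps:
a(U) = 1 + U (a(U) = U + 1 = 1 + U)
(a(430) - 265051) + 239559 = ((1 + 430) - 265051) + 239559 = (431 - 265051) + 239559 = -264620 + 239559 = -25061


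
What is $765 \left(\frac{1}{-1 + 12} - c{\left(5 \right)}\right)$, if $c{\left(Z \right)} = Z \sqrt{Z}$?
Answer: $\frac{765}{11} - 3825 \sqrt{5} \approx -8483.4$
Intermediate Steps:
$c{\left(Z \right)} = Z^{\frac{3}{2}}$
$765 \left(\frac{1}{-1 + 12} - c{\left(5 \right)}\right) = 765 \left(\frac{1}{-1 + 12} - 5^{\frac{3}{2}}\right) = 765 \left(\frac{1}{11} - 5 \sqrt{5}\right) = \frac{765}{11} - 3825 \sqrt{5}$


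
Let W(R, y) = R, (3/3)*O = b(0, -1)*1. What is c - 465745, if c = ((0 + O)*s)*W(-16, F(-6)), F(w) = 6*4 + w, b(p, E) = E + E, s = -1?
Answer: -465777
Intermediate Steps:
b(p, E) = 2*E
O = -2 (O = (2*(-1))*1 = -2*1 = -2)
F(w) = 24 + w
c = -32 (c = ((0 - 2)*(-1))*(-16) = -2*(-1)*(-16) = 2*(-16) = -32)
c - 465745 = -32 - 465745 = -465777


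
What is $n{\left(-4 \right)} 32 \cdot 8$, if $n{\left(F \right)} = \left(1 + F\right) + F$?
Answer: $-1792$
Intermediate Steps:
$n{\left(F \right)} = 1 + 2 F$
$n{\left(-4 \right)} 32 \cdot 8 = \left(1 + 2 \left(-4\right)\right) 32 \cdot 8 = \left(1 - 8\right) 256 = \left(-7\right) 256 = -1792$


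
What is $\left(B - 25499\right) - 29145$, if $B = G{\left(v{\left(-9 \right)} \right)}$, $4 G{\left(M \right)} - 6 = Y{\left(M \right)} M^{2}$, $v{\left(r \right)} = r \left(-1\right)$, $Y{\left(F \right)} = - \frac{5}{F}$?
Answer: $- \frac{218615}{4} \approx -54654.0$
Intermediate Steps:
$v{\left(r \right)} = - r$
$G{\left(M \right)} = \frac{3}{2} - \frac{5 M}{4}$ ($G{\left(M \right)} = \frac{3}{2} + \frac{- \frac{5}{M} M^{2}}{4} = \frac{3}{2} + \frac{\left(-5\right) M}{4} = \frac{3}{2} - \frac{5 M}{4}$)
$B = - \frac{39}{4}$ ($B = \frac{3}{2} - \frac{5 \left(\left(-1\right) \left(-9\right)\right)}{4} = \frac{3}{2} - \frac{45}{4} = - \frac{39}{4} \approx -9.75$)
$\left(B - 25499\right) - 29145 = \left(- \frac{39}{4} - 25499\right) - 29145 = - \frac{102035}{4} - 29145 = - \frac{218615}{4}$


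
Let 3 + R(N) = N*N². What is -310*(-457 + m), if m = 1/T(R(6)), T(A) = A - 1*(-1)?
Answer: 15158535/107 ≈ 1.4167e+5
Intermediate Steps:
R(N) = -3 + N³ (R(N) = -3 + N*N² = -3 + N³)
T(A) = 1 + A (T(A) = A + 1 = 1 + A)
m = 1/214 (m = 1/(1 + (-3 + 6³)) = 1/(1 + (-3 + 216)) = 1/(1 + 213) = 1/214 ≈ 0.0046729)
-310*(-457 + m) = -310*(-457 + 1/214) = -310*(-97797/214) = 15158535/107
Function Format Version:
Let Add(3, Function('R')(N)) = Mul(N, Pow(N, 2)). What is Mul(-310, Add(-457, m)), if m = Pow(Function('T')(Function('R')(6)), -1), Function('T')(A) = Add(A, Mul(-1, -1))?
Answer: Rational(15158535, 107) ≈ 1.4167e+5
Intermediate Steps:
Function('R')(N) = Add(-3, Pow(N, 3)) (Function('R')(N) = Add(-3, Mul(N, Pow(N, 2))) = Add(-3, Pow(N, 3)))
Function('T')(A) = Add(1, A) (Function('T')(A) = Add(A, 1) = Add(1, A))
m = Rational(1, 214) (m = Pow(Add(1, Add(-3, Pow(6, 3))), -1) = Pow(Add(1, Add(-3, 216)), -1) = Pow(Add(1, 213), -1) = Pow(214, -1) = Rational(1, 214) ≈ 0.0046729)
Mul(-310, Add(-457, m)) = Mul(-310, Add(-457, Rational(1, 214))) = Mul(-310, Rational(-97797, 214)) = Rational(15158535, 107)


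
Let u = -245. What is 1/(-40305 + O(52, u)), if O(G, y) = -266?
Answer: -1/40571 ≈ -2.4648e-5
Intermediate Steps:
1/(-40305 + O(52, u)) = 1/(-40305 - 266) = 1/(-40571) = -1/40571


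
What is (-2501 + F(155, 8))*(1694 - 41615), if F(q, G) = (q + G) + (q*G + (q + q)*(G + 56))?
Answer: -748199382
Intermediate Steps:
F(q, G) = G + q + G*q + 2*q*(56 + G) (F(q, G) = (G + q) + (G*q + (2*q)*(56 + G)) = (G + q) + (G*q + 2*q*(56 + G)) = G + q + G*q + 2*q*(56 + G))
(-2501 + F(155, 8))*(1694 - 41615) = (-2501 + (8 + 113*155 + 3*8*155))*(1694 - 41615) = (-2501 + (8 + 17515 + 3720))*(-39921) = (-2501 + 21243)*(-39921) = 18742*(-39921) = -748199382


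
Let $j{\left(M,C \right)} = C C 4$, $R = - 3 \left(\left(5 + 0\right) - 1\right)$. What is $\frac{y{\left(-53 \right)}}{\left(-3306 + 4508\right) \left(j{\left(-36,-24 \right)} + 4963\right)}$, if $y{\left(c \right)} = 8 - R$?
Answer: $\frac{10}{4367467} \approx 2.2897 \cdot 10^{-6}$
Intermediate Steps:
$R = -12$ ($R = - 3 \left(5 - 1\right) = \left(-3\right) 4 = -12$)
$j{\left(M,C \right)} = 4 C^{2}$ ($j{\left(M,C \right)} = C^{2} \cdot 4 = 4 C^{2}$)
$y{\left(c \right)} = 20$ ($y{\left(c \right)} = 8 - -12 = 8 + 12 = 20$)
$\frac{y{\left(-53 \right)}}{\left(-3306 + 4508\right) \left(j{\left(-36,-24 \right)} + 4963\right)} = \frac{20}{\left(-3306 + 4508\right) \left(4 \left(-24\right)^{2} + 4963\right)} = \frac{20}{1202 \left(4 \cdot 576 + 4963\right)} = \frac{20}{1202 \left(2304 + 4963\right)} = \frac{20}{1202 \cdot 7267} = \frac{20}{8734934} = 20 \cdot \frac{1}{8734934} = \frac{10}{4367467}$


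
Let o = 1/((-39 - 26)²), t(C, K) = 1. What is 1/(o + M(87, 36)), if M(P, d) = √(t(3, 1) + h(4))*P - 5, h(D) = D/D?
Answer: 44624450/134888268937 + 1553004375*√2/269776537874 ≈ 0.0084719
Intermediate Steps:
h(D) = 1
M(P, d) = -5 + P*√2 (M(P, d) = √(1 + 1)*P - 5 = √2*P - 5 = P*√2 - 5 = -5 + P*√2)
o = 1/4225 (o = 1/((-65)²) = 1/4225 ≈ 0.00023669)
1/(o + M(87, 36)) = 1/(1/4225 + (-5 + 87*√2)) = 1/(-21124/4225 + 87*√2)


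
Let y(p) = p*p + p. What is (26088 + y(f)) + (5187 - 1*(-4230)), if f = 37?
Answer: 36911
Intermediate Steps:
y(p) = p + p² (y(p) = p² + p = p + p²)
(26088 + y(f)) + (5187 - 1*(-4230)) = (26088 + 37*(1 + 37)) + (5187 - 1*(-4230)) = (26088 + 37*38) + (5187 + 4230) = (26088 + 1406) + 9417 = 27494 + 9417 = 36911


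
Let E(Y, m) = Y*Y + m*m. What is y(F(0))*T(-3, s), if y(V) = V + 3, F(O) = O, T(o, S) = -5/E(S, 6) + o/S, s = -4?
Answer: 51/26 ≈ 1.9615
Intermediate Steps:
E(Y, m) = Y² + m²
T(o, S) = -5/(36 + S²) + o/S (T(o, S) = -5/(S² + 6²) + o/S = -5/(S² + 36) + o/S = -5/(36 + S²) + o/S)
y(V) = 3 + V
y(F(0))*T(-3, s) = (3 + 0)*((-5*(-4) - 3*(36 + (-4)²))/((-4)*(36 + (-4)²))) = 3*(-(20 - 3*(36 + 16))/(4*(36 + 16))) = 3*(-¼*(20 - 3*52)/52) = 3*(-¼*1/52*(20 - 156)) = 3*(-¼*1/52*(-136)) = 3*(17/26) = 51/26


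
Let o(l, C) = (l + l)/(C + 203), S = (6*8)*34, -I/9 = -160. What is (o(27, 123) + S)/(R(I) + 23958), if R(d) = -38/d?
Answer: 191550960/2811707783 ≈ 0.068126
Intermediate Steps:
I = 1440 (I = -9*(-160) = 1440)
S = 1632 (S = 48*34 = 1632)
o(l, C) = 2*l/(203 + C) (o(l, C) = (2*l)/(203 + C) = 2*l/(203 + C))
(o(27, 123) + S)/(R(I) + 23958) = (2*27/(203 + 123) + 1632)/(-38/1440 + 23958) = (2*27/326 + 1632)/(-38*1/1440 + 23958) = (2*27*(1/326) + 1632)/(-19/720 + 23958) = (27/163 + 1632)/(17249741/720) = (266043/163)*(720/17249741) = 191550960/2811707783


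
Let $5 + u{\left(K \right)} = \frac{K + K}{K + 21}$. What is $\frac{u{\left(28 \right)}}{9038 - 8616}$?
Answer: $- \frac{27}{2954} \approx -0.0091401$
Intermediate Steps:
$u{\left(K \right)} = -5 + \frac{2 K}{21 + K}$ ($u{\left(K \right)} = -5 + \frac{K + K}{K + 21} = -5 + \frac{2 K}{21 + K}$)
$\frac{u{\left(28 \right)}}{9038 - 8616} = \frac{3 \frac{1}{21 + 28} \left(-35 - 28\right)}{9038 - 8616} = \frac{3 \cdot \frac{1}{49} \left(-35 - 28\right)}{422} = 3 \cdot \frac{1}{49} \left(-63\right) \frac{1}{422} = \left(- \frac{27}{7}\right) \frac{1}{422} = - \frac{27}{2954}$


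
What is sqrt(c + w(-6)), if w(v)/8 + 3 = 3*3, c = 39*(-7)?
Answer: 15*I ≈ 15.0*I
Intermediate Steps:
c = -273
w(v) = 48 (w(v) = -24 + 8*(3*3) = -24 + 8*9 = -24 + 72 = 48)
sqrt(c + w(-6)) = sqrt(-273 + 48) = sqrt(-225) = 15*I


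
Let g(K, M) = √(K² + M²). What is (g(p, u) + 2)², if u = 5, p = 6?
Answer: (2 + √61)² ≈ 96.241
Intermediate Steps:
(g(p, u) + 2)² = (√(6² + 5²) + 2)² = (√(36 + 25) + 2)² = (√61 + 2)² = (2 + √61)²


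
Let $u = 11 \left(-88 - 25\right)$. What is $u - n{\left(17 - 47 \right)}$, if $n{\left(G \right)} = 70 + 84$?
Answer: $-1397$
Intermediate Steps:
$n{\left(G \right)} = 154$
$u = -1243$ ($u = 11 \left(-113\right) = -1243$)
$u - n{\left(17 - 47 \right)} = -1243 - 154 = -1397$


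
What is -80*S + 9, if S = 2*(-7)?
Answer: 1129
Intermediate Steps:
S = -14
-80*S + 9 = -80*(-14) + 9 = 1120 + 9 = 1129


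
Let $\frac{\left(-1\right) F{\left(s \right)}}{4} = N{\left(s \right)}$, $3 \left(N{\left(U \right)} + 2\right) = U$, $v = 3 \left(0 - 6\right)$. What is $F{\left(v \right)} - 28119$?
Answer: $-28087$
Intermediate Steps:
$v = -18$ ($v = 3 \left(-6\right) = -18$)
$N{\left(U \right)} = -2 + \frac{U}{3}$
$F{\left(s \right)} = 8 - \frac{4 s}{3}$ ($F{\left(s \right)} = - 4 \left(-2 + \frac{s}{3}\right) = 8 - \frac{4 s}{3}$)
$F{\left(v \right)} - 28119 = \left(8 - -24\right) - 28119 = \left(8 + 24\right) - 28119 = 32 - 28119 = -28087$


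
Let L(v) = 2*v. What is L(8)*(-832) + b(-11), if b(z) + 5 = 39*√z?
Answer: -13317 + 39*I*√11 ≈ -13317.0 + 129.35*I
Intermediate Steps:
b(z) = -5 + 39*√z
L(8)*(-832) + b(-11) = (2*8)*(-832) + (-5 + 39*√(-11)) = 16*(-832) + (-5 + 39*(I*√11)) = -13312 + (-5 + 39*I*√11) = -13317 + 39*I*√11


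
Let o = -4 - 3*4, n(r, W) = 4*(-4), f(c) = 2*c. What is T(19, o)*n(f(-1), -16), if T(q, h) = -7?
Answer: 112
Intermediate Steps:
n(r, W) = -16
o = -16 (o = -4 - 12 = -16)
T(19, o)*n(f(-1), -16) = -7*(-16) = 112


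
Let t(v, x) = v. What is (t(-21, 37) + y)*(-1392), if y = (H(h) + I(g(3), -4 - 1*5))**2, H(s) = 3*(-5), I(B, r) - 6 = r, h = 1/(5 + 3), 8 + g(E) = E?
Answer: -421776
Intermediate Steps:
g(E) = -8 + E
h = 1/8 ≈ 0.12500
I(B, r) = 6 + r
H(s) = -15
y = 324 (y = (-15 + (6 + (-4 - 1*5)))**2 = (-15 + (6 + (-4 - 5)))**2 = (-15 + (6 - 9))**2 = (-15 - 3)**2 = (-18)**2 = 324)
(t(-21, 37) + y)*(-1392) = (-21 + 324)*(-1392) = 303*(-1392) = -421776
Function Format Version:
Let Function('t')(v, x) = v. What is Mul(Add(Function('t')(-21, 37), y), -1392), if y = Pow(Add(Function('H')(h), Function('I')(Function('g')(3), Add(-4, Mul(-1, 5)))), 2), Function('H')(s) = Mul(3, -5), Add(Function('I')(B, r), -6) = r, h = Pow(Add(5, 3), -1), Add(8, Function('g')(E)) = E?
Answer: -421776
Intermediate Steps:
Function('g')(E) = Add(-8, E)
h = Rational(1, 8) (h = Pow(8, -1) = Rational(1, 8) ≈ 0.12500)
Function('I')(B, r) = Add(6, r)
Function('H')(s) = -15
y = 324 (y = Pow(Add(-15, Add(6, Add(-4, Mul(-1, 5)))), 2) = Pow(Add(-15, Add(6, Add(-4, -5))), 2) = Pow(Add(-15, Add(6, -9)), 2) = Pow(Add(-15, -3), 2) = Pow(-18, 2) = 324)
Mul(Add(Function('t')(-21, 37), y), -1392) = Mul(Add(-21, 324), -1392) = Mul(303, -1392) = -421776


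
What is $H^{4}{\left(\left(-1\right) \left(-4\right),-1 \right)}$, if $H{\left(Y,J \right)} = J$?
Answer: $1$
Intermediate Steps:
$H^{4}{\left(\left(-1\right) \left(-4\right),-1 \right)} = \left(-1\right)^{4} = 1$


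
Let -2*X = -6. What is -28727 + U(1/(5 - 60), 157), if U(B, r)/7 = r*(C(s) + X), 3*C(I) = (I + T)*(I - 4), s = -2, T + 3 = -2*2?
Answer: -5648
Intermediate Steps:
T = -7 (T = -3 - 2*2 = -3 - 4 = -7)
X = 3 (X = -½*(-6) = 3)
C(I) = (-7 + I)*(-4 + I)/3 (C(I) = ((I - 7)*(I - 4))/3 = ((-7 + I)*(-4 + I))/3 = (-7 + I)*(-4 + I)/3)
U(B, r) = 147*r (U(B, r) = 7*(r*((28/3 - 11/3*(-2) + (⅓)*(-2)²) + 3)) = 7*(r*((28/3 + 22/3 + (⅓)*4) + 3)) = 7*(r*((28/3 + 22/3 + 4/3) + 3)) = 7*(r*(18 + 3)) = 7*(r*21) = 7*(21*r) = 147*r)
-28727 + U(1/(5 - 60), 157) = -28727 + 147*157 = -28727 + 23079 = -5648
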